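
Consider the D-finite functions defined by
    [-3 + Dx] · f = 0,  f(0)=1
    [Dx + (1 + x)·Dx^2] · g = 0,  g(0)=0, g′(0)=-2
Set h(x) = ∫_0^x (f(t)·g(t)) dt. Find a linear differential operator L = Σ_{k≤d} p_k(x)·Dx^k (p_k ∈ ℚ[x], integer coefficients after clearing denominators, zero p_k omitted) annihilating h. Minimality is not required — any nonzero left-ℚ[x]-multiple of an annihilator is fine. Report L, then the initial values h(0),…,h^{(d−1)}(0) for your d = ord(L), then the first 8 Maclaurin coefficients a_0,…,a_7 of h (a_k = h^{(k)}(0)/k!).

L = (6 + 9·x)·Dx + (-5 - 6·x)·Dx^2 + (1 + x)·Dx^3  (order 3).
h: a_k = 0, 0, -1, -5/3, -5/3, -6/5, -83/120, -55/168, …
ICs: h(0) = 0, h′(0) = 0, h′′(0) = -2.

f: a_k = 1, 3, 9/2, 9/2, 27/8, 81/40, 81/80, 243/560, …
g: a_k = 0, -2, 1, -2/3, 1/2, -2/5, 1/3, -2/7, …
h₀=f·g: eliminate ⇒ L₀, order ≤ 1·2.
h=∫h₀ ⇒ L = L₀·Dx.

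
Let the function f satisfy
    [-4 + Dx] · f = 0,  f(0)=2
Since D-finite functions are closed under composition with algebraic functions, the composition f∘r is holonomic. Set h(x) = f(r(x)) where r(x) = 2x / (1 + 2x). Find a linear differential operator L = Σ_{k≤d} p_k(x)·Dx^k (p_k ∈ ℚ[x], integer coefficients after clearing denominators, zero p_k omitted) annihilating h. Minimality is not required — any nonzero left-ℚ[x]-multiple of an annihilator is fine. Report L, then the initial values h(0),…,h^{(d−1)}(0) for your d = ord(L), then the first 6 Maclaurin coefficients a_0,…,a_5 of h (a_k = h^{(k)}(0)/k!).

L = -8 + (1 + 4·x + 4·x^2)·Dx  (order 1).
h: a_k = 2, 16, 32, -64/3, -128/3, 1792/15, …
ICs: h(0) = 2.

f: a_k = 2, 8, 16, 64/3, 64/3, 256/15, …
Change of var in L_f (x↦r) gives L₀.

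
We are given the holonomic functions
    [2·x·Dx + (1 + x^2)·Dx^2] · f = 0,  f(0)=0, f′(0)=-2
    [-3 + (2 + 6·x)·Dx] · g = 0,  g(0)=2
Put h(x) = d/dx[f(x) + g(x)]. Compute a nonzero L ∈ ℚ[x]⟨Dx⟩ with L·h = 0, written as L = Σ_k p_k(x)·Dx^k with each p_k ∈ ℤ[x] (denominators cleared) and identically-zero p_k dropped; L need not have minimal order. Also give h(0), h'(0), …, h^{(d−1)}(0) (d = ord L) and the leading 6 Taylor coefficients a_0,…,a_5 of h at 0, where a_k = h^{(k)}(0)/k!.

L = (-12 - 90·x + 36·x^2 + 54·x^3) + (-35 - 48·x - 102·x^2 + 144·x^3 + 189·x^4)·Dx + (-6 - 10·x + 36·x^2 + 44·x^3 + 42·x^4 + 54·x^5)·Dx^2  (order 2).
h: a_k = 1, -9/2, 97/8, -405/16, 8249/128, -45927/256, …
ICs: h(0) = 1, h′(0) = -9/2.

f: a_k = 0, -2, 0, 2/3, 0, -2/5, …
g: a_k = 2, 3, -9/4, 27/8, -405/64, 1701/128, …
f+g: L₀ = lclm(L_f,L_g), ord ≤ 2+1.
h₀' ⇒ L via d/dx closure of L₀.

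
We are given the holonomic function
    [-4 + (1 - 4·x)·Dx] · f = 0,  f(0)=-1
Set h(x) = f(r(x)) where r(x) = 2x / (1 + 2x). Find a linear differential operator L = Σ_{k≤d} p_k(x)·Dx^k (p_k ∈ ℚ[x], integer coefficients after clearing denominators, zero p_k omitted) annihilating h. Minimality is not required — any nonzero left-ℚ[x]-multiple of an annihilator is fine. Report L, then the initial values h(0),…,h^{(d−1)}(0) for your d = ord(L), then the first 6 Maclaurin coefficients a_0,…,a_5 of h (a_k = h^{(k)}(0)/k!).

f: a_k = -1, -4, -16, -64, -256, -1024, …
Change of var in L_f (x↦r) gives L₀.
L = 8 + (-1 + 4·x + 12·x^2)·Dx  (order 1).
h: a_k = -1, -8, -48, -288, -1728, -10368, …
ICs: h(0) = -1.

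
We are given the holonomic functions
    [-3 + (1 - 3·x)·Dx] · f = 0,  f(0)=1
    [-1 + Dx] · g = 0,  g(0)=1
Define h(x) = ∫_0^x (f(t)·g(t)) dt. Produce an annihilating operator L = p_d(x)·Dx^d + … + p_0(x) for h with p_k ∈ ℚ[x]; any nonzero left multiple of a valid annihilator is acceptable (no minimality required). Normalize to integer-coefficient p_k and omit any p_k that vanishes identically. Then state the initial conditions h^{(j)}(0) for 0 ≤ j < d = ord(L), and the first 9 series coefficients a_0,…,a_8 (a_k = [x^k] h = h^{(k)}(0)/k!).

L = (4 - 3·x)·Dx + (-1 + 3·x)·Dx^2  (order 2).
h: a_k = 0, 1, 2, 25/6, 113/12, 2713/120, 5087/90, 104647/720, 1538311/4032, …
ICs: h(0) = 0, h′(0) = 1.

f: a_k = 1, 3, 9, 27, 81, 243, 729, 2187, 6561, …
g: a_k = 1, 1, 1/2, 1/6, 1/24, 1/120, 1/720, 1/5040, 1/40320, …
f·g: L₀ = L_f ⊗_s L_g, ord ≤ 1·1.
h=∫h₀ ⇒ L = L₀·Dx.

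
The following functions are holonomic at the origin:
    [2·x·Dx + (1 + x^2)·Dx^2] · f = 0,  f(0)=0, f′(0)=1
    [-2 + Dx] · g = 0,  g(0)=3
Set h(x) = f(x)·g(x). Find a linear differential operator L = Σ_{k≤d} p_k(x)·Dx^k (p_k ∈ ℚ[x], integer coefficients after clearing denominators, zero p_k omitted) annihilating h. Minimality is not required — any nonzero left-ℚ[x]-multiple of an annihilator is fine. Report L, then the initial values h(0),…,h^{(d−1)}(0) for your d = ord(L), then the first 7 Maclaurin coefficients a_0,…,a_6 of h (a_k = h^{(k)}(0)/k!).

f: a_k = 0, 1, 0, -1/3, 0, 1/5, 0, …
g: a_k = 3, 6, 6, 4, 2, 4/5, 4/15, …
f·g: L₀ = L_f ⊗_s L_g, ord ≤ 2·1.
L = (4 - 4·x + 4·x^2) + (-4 + 2·x - 4·x^2)·Dx + (1 + x^2)·Dx^2  (order 2).
h: a_k = 0, 3, 6, 5, 2, 3/5, 2/3, …
ICs: h(0) = 0, h′(0) = 3.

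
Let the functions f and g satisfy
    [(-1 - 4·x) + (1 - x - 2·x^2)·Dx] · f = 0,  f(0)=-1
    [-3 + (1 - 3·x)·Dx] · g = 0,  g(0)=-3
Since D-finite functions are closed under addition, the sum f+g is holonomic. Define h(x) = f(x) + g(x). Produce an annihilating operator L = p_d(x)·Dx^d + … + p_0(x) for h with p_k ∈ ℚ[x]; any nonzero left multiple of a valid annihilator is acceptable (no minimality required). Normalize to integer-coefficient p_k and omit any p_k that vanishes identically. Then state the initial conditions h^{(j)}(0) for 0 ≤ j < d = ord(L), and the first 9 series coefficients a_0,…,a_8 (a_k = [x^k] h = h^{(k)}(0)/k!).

L = (-36·x + 36·x^2 - 36·x^3) + (6 - 6·x - 30·x^2 + 54·x^3 - 72·x^4)·Dx + (-1 + 6·x - 12·x^2 + 8·x^3 + 9·x^4 - 18·x^5)·Dx^2  (order 2).
h: a_k = -4, -10, -30, -86, -254, -750, -2230, -6646, -19854, …
ICs: h(0) = -4, h′(0) = -10.

f: a_k = -1, -1, -3, -5, -11, -21, -43, -85, -171, …
g: a_k = -3, -9, -27, -81, -243, -729, -2187, -6561, -19683, …
Weyl lclm of L_f,L_g ⇒ L₀ (ord ≤ 2).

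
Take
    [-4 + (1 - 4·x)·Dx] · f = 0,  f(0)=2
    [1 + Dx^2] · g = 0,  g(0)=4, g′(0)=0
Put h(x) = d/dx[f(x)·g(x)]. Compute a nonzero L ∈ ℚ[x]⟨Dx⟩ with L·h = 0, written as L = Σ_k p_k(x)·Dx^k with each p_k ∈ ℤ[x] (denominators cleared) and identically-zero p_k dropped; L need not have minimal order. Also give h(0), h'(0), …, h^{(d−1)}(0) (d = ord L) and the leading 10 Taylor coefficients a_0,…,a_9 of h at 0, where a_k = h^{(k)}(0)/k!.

f: a_k = 2, 8, 32, 128, 512, 2048, 8192, 32768, 131072, 524288, …
g: a_k = 4, 0, -2, 0, 1/6, 0, -1/180, 0, 1/10080, 0, …
Sym-product of L_f,L_g gives L₀ (≤ ord 2).
h=h₀': d/dx-closure on L₀ ⇒ L.
L = (-31 - 8·x + 16·x^2) + (-8 + 32·x)·Dx + (1 - 8·x + 16·x^2)·Dx^2  (order 2).
h: a_k = 32, 248, 1488, 23812/3, 119060/3, 2857439/15, 40004146/45, 512053069/126, 512053069/28, 3686782096799/45360, …
ICs: h(0) = 32, h′(0) = 248.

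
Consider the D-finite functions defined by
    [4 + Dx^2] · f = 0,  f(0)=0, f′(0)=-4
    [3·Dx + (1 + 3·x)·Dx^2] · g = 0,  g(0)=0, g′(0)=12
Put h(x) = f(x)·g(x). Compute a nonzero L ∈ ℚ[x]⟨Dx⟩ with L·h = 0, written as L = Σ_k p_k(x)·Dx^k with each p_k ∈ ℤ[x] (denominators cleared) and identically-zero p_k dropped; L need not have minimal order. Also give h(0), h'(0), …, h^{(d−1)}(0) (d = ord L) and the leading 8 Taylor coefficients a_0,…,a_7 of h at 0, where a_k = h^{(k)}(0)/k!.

L = (-1112 - 1248·x + 7344·x^2 + 27648·x^3 + 20736·x^4) + (-48 + 2160·x + 10368·x^2 + 10368·x^3)·Dx + (-250 + 240·x + 4968·x^2 + 13824·x^3 + 10368·x^4)·Dx^2 + (-12 + 540·x + 2592·x^2 + 2592·x^3)·Dx^3 + (7 + 138·x + 783·x^2 + 1728·x^3 + 1296·x^4)·Dx^4  (order 4).
h: a_k = 0, 0, -48, 72, -112, 276, -688, 8688/5, …
ICs: h(0) = 0, h′(0) = 0, h′′(0) = -96, h′′′(0) = 432.

f: a_k = 0, -4, 0, 8/3, 0, -8/15, 0, 16/315, …
g: a_k = 0, 12, -18, 36, -81, 972/5, -486, 8748/7, …
L₀ := L_f ⊗_s L_g (sym. prod.), ord ≤ 4.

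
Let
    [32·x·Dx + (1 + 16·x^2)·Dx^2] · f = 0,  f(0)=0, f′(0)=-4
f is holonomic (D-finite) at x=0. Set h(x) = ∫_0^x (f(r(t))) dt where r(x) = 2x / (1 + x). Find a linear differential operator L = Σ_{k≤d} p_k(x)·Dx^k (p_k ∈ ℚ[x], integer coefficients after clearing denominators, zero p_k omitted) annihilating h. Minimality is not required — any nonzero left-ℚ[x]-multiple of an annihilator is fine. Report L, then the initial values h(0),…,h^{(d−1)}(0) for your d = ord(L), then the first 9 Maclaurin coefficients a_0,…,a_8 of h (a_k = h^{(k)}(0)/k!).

L = (2 + 130·x)·Dx^2 + (1 + 2·x + 65·x^2)·Dx^3  (order 3).
h: a_k = 0, 0, -4, 8/3, 122/3, -504/5, -13844/15, 93208/21, 178361/7, …
ICs: h(0) = 0, h′(0) = 0, h′′(0) = -8.

f: a_k = 0, -4, 0, 64/3, 0, -1024/5, 0, 16384/7, 0, …
h₀=f(r): pull back L_f along r ⇒ L₀.
h=∫₀ˣh₀: take L = L₀·Dx.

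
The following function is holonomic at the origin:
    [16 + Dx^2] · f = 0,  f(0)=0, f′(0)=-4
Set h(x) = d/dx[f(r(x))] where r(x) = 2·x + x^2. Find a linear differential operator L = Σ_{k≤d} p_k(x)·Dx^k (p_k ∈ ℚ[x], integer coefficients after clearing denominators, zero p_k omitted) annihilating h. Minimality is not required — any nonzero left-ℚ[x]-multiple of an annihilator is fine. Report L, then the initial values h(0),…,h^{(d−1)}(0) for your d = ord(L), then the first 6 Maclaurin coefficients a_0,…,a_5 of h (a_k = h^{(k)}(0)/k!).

L = (67 + 256·x + 384·x^2 + 256·x^3 + 64·x^4) + (-3 - 3·x)·Dx + (1 + 2·x + x^2)·Dx^2  (order 2).
h: a_k = -8, -8, 256, 512, -3136/3, -4032, …
ICs: h(0) = -8, h′(0) = -8.

f: a_k = 0, -4, 0, 32/3, 0, -128/15, …
Change of var in L_f (x↦r) gives L₀.
Derive L from L₀ (diff closure).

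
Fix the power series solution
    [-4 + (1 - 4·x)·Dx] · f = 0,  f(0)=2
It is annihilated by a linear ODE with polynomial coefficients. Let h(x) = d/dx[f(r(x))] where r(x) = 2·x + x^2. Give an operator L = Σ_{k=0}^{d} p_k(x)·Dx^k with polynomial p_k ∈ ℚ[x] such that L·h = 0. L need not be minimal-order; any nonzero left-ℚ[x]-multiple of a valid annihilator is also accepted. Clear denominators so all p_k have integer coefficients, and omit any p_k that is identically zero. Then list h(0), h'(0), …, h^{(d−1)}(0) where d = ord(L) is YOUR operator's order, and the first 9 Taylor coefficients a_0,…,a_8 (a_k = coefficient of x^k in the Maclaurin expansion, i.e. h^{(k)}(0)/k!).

f: a_k = 2, 8, 32, 128, 512, 2048, 8192, 32768, 131072, …
Substitute x→r, Dx→(1/r')Dx; clear ⇒ L₀.
h=h₀': d/dx-closure on L₀ ⇒ L.
L = (17 + 24·x + 12·x^2) + (-1 + 7·x + 12·x^2 + 4·x^3)·Dx  (order 1).
h: a_k = 16, 272, 3456, 39040, 413440, 4203264, 41545728, 402264064, 3834040320, …
ICs: h(0) = 16.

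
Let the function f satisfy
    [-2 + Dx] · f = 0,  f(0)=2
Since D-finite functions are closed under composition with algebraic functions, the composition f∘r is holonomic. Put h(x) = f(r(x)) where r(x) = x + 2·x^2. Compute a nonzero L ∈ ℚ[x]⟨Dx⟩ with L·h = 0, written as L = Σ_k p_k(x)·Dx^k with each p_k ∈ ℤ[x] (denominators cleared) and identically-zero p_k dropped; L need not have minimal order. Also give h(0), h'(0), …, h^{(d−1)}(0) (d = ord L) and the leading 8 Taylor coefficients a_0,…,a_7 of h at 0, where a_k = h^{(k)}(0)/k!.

f: a_k = 2, 4, 4, 8/3, 4/3, 8/15, 8/45, 16/315, …
Change of var in L_f (x↦r) gives L₀.
L = (-2 - 8·x) + Dx  (order 1).
h: a_k = 2, 4, 12, 56/3, 100/3, 216/5, 2648/45, 20848/315, …
ICs: h(0) = 2.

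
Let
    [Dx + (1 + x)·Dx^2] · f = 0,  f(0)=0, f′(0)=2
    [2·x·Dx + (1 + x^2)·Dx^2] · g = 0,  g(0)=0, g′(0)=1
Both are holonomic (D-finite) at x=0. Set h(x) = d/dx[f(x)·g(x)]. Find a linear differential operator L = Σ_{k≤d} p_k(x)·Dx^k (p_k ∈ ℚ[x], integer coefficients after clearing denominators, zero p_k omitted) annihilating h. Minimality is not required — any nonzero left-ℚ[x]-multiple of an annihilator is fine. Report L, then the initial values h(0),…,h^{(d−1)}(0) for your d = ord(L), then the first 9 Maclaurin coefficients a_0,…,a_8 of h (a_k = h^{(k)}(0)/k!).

f: a_k = 0, 2, -1, 2/3, -1/2, 2/5, -1/3, 2/7, -1/4, …
g: a_k = 0, 1, 0, -1/3, 0, 1/5, 0, -1/7, 0, …
Sym-product of L_f,L_g gives L₀ (≤ ord 4).
h=h₀': d/dx-closure on L₀ ⇒ L.
L = (24 + 44·x + 80·x^2 + 156·x^3 + 120·x^4 + 52·x^5 + 4·x^7) + (18 + 124·x + 308·x^2 + 484·x^3 + 544·x^4 + 372·x^5 + 140·x^6 + 12·x^7 + 14·x^8)·Dx + (12 + 64·x + 192·x^2 + 312·x^3 + 360·x^4 + 312·x^5 + 192·x^6 + 72·x^7 + 12·x^8 + 8·x^9)·Dx^2 + (5 + 18·x + 37·x^2 + 56·x^3 + 66·x^4 + 60·x^5 + 42·x^6 + 24·x^7 + 9·x^8 + 2·x^9 + x^10)·Dx^3  (order 3).
h: a_k = 0, 4, -3, 0, -5/6, 52/15, -77/30, 0, -121/140, …
ICs: h(0) = 0, h′(0) = 4, h′′(0) = -6.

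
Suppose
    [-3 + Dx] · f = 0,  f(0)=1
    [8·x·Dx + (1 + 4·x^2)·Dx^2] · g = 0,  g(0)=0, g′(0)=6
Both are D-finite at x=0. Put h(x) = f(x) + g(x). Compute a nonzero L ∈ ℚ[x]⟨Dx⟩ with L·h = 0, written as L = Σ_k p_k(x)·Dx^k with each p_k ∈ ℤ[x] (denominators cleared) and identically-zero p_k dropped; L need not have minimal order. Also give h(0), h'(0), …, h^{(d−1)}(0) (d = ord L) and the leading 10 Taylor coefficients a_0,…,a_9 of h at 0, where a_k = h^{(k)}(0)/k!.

L = (24 - 72·x - 288·x^2 - 288·x^3)·Dx + (-17 + 24·x^2 - 144·x^4)·Dx^2 + (3 + 8·x + 24·x^2 + 32·x^3 + 48·x^4)·Dx^3  (order 3).
h: a_k = 1, 9, 9/2, -7/2, 27/8, 849/40, 81/80, -30477/560, 729/4480, 2294489/13440, …
ICs: h(0) = 1, h′(0) = 9, h′′(0) = 9.

f: a_k = 1, 3, 9/2, 9/2, 27/8, 81/40, 81/80, 243/560, 729/4480, 243/4480, …
g: a_k = 0, 6, 0, -8, 0, 96/5, 0, -384/7, 0, 512/3, …
f+g: L₀ = lclm(L_f,L_g), ord ≤ 1+2.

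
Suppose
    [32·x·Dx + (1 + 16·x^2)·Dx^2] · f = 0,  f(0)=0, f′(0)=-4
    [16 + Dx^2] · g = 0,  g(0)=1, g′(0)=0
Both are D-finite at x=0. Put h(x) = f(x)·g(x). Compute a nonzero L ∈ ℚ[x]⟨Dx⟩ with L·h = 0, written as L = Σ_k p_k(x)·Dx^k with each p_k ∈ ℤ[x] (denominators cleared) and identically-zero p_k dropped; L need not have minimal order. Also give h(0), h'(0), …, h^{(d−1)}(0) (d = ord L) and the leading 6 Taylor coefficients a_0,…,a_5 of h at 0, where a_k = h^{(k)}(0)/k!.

f: a_k = 0, -4, 0, 64/3, 0, -1024/5, …
g: a_k = 1, 0, -8, 0, 32/3, 0, …
Sym-product of L_f,L_g gives L₀ (≤ ord 4).
L = (1280 + 53248·x^2 + 360448·x^4 + 2097152·x^6 + 8388608·x^8) + (1536·x + 40960·x^3 + 393216·x^5 + 2097152·x^7)·Dx + (96 + 4096·x^2 + 36864·x^4 + 262144·x^6 + 1048576·x^8)·Dx^2 + (96·x + 2560·x^3 + 24576·x^5 + 131072·x^7)·Dx^3 + (1 + 48·x^2 + 896·x^4 + 8192·x^6 + 32768·x^8)·Dx^4  (order 4).
h: a_k = 0, -4, 0, 160/3, 0, -6272/15, …
ICs: h(0) = 0, h′(0) = -4, h′′(0) = 0, h′′′(0) = 320.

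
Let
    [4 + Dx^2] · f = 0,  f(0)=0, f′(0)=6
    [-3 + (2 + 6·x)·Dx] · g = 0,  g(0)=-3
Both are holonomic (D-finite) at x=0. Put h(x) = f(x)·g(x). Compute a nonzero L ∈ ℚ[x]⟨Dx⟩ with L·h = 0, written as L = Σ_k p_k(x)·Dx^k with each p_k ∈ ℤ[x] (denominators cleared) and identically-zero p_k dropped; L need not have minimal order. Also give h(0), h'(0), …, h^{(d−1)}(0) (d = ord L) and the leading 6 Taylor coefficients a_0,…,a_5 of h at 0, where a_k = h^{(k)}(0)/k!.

f: a_k = 0, 6, 0, -4, 0, 4/5, …
g: a_k = -3, -9/2, 27/8, -81/16, 1215/128, -5103/256, …
f·g: L₀ = L_f ⊗_s L_g, ord ≤ 2·1.
L = (43 + 96·x + 144·x^2) + (-12 - 36·x)·Dx + (4 + 24·x + 36·x^2)·Dx^2  (order 2).
h: a_k = 0, -18, -27, 129/4, -99/8, 13137/320, …
ICs: h(0) = 0, h′(0) = -18.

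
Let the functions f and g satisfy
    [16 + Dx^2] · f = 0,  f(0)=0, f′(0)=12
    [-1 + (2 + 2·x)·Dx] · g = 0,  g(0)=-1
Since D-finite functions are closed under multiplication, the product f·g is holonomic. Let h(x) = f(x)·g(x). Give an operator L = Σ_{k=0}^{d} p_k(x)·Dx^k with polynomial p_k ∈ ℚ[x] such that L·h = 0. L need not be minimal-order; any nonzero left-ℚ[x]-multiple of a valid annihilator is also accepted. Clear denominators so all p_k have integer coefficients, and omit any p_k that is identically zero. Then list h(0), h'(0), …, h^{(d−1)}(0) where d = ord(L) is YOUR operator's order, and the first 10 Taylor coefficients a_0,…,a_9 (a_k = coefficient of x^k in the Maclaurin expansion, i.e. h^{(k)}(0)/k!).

L = (67 + 128·x + 64·x^2) + (-4 - 4·x)·Dx + (4 + 8·x + 4·x^2)·Dx^2  (order 2).
h: a_k = 0, -12, -6, 67/2, 61/4, -4661/160, -3561/320, 64235/5376, 212773/53760, -4467413/1548288, …
ICs: h(0) = 0, h′(0) = -12.

f: a_k = 0, 12, 0, -32, 0, 128/5, 0, -1024/105, 0, 2048/945, …
g: a_k = -1, -1/2, 1/8, -1/16, 5/128, -7/256, 21/1024, -33/2048, 429/32768, -715/65536, …
Sym-product of L_f,L_g gives L₀ (≤ ord 2).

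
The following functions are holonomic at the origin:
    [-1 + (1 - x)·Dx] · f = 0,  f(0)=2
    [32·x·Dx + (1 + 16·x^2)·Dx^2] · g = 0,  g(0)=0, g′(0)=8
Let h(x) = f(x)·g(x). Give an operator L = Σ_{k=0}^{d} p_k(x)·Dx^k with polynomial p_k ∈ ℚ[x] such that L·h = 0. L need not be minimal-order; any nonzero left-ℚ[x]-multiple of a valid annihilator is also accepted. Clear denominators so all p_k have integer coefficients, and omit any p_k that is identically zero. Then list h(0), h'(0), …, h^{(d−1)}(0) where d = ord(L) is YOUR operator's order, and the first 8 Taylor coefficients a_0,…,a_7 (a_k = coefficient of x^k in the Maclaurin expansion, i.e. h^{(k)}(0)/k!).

f: a_k = 2, 2, 2, 2, 2, 2, 2, 2, …
g: a_k = 0, 8, 0, -128/3, 0, 2048/5, 0, -32768/7, …
h₀=f·g: eliminate ⇒ L₀, order ≤ 1·2.
L = 32·x + (2 - 32·x + 64·x^2)·Dx + (-1 + x - 16·x^2 + 16·x^3)·Dx^2  (order 2).
h: a_k = 0, 16, 16, -208/3, -208/3, 11248/15, 11248/15, -904304/105, …
ICs: h(0) = 0, h′(0) = 16.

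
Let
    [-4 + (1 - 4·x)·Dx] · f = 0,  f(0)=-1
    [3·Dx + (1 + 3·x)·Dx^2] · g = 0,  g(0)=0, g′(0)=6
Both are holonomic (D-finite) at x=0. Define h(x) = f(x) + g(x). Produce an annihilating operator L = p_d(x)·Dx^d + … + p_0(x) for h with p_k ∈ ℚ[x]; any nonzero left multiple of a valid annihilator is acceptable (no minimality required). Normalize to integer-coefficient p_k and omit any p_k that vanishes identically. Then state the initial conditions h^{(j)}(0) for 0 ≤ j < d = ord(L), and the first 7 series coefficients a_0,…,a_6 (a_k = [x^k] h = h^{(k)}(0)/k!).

L = (432 + 288·x)·Dx + (78 + 720·x + 576·x^2)·Dx^2 + (-11 - x + 144·x^2 + 144·x^3)·Dx^3  (order 3).
h: a_k = -1, 2, -25, -46, -593/2, -4634/5, -4339, …
ICs: h(0) = -1, h′(0) = 2, h′′(0) = -50.

f: a_k = -1, -4, -16, -64, -256, -1024, -4096, …
g: a_k = 0, 6, -9, 18, -81/2, 486/5, -243, …
Weyl lclm of L_f,L_g ⇒ L₀ (ord ≤ 3).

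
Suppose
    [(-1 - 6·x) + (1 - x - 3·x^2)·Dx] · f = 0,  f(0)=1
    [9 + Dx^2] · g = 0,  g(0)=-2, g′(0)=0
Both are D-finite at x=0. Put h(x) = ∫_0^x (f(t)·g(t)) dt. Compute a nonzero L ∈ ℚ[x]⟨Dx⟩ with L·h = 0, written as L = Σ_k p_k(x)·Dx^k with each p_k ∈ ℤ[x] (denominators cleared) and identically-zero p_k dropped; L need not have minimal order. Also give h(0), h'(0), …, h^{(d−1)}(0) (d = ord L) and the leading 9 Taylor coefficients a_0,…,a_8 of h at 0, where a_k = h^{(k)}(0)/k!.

L = (-3 + 9·x + 27·x^2)·Dx + (2 + 12·x)·Dx^2 + (-1 + x + 3·x^2)·Dx^3  (order 3).
h: a_k = 0, -2, -1, 1/3, -5/4, -7/4, -95/24, -1919/280, -4769/320, …
ICs: h(0) = 0, h′(0) = -2, h′′(0) = -2.

f: a_k = 1, 1, 4, 7, 19, 40, 97, 217, 508, …
g: a_k = -2, 0, 9, 0, -27/4, 0, 81/40, 0, -729/2240, …
Sym-product of L_f,L_g gives L₀ (≤ ord 2).
h=∫h₀ ⇒ L = L₀·Dx.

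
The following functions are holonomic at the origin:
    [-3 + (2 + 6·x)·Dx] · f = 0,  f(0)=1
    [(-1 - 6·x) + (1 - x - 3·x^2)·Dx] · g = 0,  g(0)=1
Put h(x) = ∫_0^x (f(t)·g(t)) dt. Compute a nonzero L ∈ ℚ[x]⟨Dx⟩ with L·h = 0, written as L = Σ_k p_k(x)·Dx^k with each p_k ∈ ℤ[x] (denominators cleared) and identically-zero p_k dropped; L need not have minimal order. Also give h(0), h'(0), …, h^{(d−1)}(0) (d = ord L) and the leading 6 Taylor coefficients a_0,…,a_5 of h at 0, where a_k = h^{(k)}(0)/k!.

L = (5 + 15·x + 27·x^2)·Dx + (-2 - 4·x + 12·x^2 + 18·x^3)·Dx^2  (order 2).
h: a_k = 0, 1, 5/4, 35/24, 217/64, 3011/640, …
ICs: h(0) = 0, h′(0) = 1.

f: a_k = 1, 3/2, -9/8, 27/16, -405/128, 1701/256, …
g: a_k = 1, 1, 4, 7, 19, 40, …
L₀ := L_f ⊗_s L_g (sym. prod.), ord ≤ 1.
h=∫h₀ ⇒ L = L₀·Dx.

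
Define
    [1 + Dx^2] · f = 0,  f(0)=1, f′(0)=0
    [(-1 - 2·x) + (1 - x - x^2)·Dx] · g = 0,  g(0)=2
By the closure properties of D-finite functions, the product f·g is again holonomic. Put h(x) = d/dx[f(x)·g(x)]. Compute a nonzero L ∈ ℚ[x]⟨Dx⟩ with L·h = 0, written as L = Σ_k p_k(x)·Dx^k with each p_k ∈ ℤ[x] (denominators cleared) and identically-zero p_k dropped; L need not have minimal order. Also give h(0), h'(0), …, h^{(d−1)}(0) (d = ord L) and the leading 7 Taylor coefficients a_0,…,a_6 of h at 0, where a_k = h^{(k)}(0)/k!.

L = (3 - 2·x - x^2 + 2·x^3 + x^4) + (4 + 10·x + 6·x^2 + 4·x^3)·Dx + (-1 + x^2 + 2·x^3 + x^4)·Dx^2  (order 2).
h: a_k = 2, 6, 15, 97/3, 785/12, 7619/60, 86303/360, …
ICs: h(0) = 2, h′(0) = 6.

f: a_k = 1, 0, -1/2, 0, 1/24, 0, -1/720, …
g: a_k = 2, 2, 4, 6, 10, 16, 26, …
h₀=f·g: eliminate ⇒ L₀, order ≤ 2·1.
h₀' ⇒ L via d/dx closure of L₀.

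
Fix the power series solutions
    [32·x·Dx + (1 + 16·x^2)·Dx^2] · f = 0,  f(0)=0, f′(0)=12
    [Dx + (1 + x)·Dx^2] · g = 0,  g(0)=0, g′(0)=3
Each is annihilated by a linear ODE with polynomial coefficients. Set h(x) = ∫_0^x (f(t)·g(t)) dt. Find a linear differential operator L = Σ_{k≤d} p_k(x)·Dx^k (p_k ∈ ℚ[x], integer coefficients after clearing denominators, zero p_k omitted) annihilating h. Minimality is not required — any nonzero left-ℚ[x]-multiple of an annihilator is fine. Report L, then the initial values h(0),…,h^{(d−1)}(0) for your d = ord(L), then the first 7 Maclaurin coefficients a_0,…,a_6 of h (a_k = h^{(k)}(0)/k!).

L = (4224 + 8384·x + 204800·x^2 + 531456·x^3 + 491520·x^4 + 212992·x^5 + 262144·x^7)·Dx^2 + (4098 + 28864·x + 258368·x^2 + 1045504·x^3 + 1798144·x^4 + 1523712·x^5 + 573440·x^6 + 786432·x^7 + 917504·x^8)·Dx^3 + (132 + 8644·x + 37632·x^2 + 196032·x^3 + 614400·x^4 + 955392·x^5 + 786432·x^6 + 540672·x^7 + 786432·x^8 + 524288·x^9)·Dx^4 + (65 + 258·x + 2497·x^2 + 8576·x^3 + 30336·x^4 + 76800·x^5 + 118272·x^6 + 98304·x^7 + 98304·x^8 + 131072·x^9 + 65536·x^10)·Dx^5  (order 5).
h: a_k = 0, 0, 0, 12, -9/2, -36, 29/2, …
ICs: h(0) = 0, h′(0) = 0, h′′(0) = 0, h′′′(0) = 72, h′′′′(0) = -108.

f: a_k = 0, 12, 0, -64, 0, 3072/5, 0, …
g: a_k = 0, 3, -3/2, 1, -3/4, 3/5, -1/2, …
L₀ := L_f ⊗_s L_g (sym. prod.), ord ≤ 4.
∫: right-multiply L₀ by Dx.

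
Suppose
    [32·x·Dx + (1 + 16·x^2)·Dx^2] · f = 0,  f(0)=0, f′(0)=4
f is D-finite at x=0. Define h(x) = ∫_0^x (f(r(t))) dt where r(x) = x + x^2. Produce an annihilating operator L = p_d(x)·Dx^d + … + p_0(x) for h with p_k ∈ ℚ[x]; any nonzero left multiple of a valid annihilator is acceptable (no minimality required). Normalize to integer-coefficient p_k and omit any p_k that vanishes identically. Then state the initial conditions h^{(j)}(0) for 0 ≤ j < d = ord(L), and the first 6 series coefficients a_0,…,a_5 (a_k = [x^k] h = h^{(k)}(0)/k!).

f: a_k = 0, 4, 0, -64/3, 0, 1024/5, …
Substitute x→r, Dx→(1/r')Dx; clear ⇒ L₀.
∫: right-multiply L₀ by Dx.
L = (-2 + 32·x + 128·x^2 + 192·x^3 + 96·x^4)·Dx^2 + (1 + 2·x + 16·x^2 + 64·x^3 + 80·x^4 + 32·x^5)·Dx^3  (order 3).
h: a_k = 0, 0, 2, 4/3, -16/3, -64/5, …
ICs: h(0) = 0, h′(0) = 0, h′′(0) = 4.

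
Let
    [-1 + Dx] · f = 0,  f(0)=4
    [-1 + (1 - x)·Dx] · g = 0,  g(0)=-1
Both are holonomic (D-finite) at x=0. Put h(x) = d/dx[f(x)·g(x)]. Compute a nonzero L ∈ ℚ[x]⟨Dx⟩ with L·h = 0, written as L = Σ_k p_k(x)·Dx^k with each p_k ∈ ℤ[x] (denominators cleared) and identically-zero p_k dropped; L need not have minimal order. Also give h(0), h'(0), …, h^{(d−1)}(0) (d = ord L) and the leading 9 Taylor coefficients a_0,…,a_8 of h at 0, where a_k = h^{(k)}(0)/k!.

f: a_k = 4, 4, 2, 2/3, 1/6, 1/30, 1/180, 1/1260, 1/10080, …
g: a_k = -1, -1, -1, -1, -1, -1, -1, -1, -1, …
h₀=f·g: eliminate ⇒ L₀, order ≤ 1·1.
Derive L from L₀ (diff closure).
L = (5 - 4·x + x^2) + (-2 + 3·x - x^2)·Dx  (order 1).
h: a_k = -8, -20, -32, -130/3, -163/3, -1957/30, -685/9, -109601/1260, -98641/1008, …
ICs: h(0) = -8.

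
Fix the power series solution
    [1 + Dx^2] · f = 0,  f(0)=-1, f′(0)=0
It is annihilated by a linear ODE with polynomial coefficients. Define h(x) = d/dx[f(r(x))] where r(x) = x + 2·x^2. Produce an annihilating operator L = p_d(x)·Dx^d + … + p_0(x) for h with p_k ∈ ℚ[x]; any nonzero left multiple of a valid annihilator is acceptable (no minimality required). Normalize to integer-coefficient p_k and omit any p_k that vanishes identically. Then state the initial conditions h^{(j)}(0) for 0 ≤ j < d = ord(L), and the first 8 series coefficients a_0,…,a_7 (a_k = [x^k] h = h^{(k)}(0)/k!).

L = (49 + 16·x + 96·x^2 + 256·x^3 + 256·x^4) + (-12 - 48·x)·Dx + (1 + 8·x + 16·x^2)·Dx^2  (order 2).
h: a_k = 0, 1, 6, 47/6, -5/3, -719/120, -553/60, -23521/5040, …
ICs: h(0) = 0, h′(0) = 1.

f: a_k = -1, 0, 1/2, 0, -1/24, 0, 1/720, 0, …
h₀=f(r): pull back L_f along r ⇒ L₀.
Derive L from L₀ (diff closure).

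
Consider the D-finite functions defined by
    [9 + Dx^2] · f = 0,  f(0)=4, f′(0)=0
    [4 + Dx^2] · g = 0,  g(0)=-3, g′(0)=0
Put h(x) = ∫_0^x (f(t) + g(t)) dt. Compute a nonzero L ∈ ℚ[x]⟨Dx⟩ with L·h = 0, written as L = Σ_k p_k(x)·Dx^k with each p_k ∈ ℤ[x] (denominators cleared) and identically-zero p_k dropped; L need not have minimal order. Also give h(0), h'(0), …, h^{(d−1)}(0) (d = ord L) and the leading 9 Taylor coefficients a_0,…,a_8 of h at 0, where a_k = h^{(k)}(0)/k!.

f: a_k = 4, 0, -18, 0, 27/2, 0, -81/20, 0, 729/1120, …
g: a_k = -3, 0, 6, 0, -2, 0, 4/15, 0, -2/105, …
Weyl lclm of L_f,L_g ⇒ L₀ (ord ≤ 4).
h=∫h₀ ⇒ L = L₀·Dx.
L = 36·Dx + 13·Dx^3 + Dx^5  (order 5).
h: a_k = 0, 1, 0, -4, 0, 23/10, 0, -227/420, 0, …
ICs: h(0) = 0, h′(0) = 1, h′′(0) = 0, h′′′(0) = -24, h′′′′(0) = 0.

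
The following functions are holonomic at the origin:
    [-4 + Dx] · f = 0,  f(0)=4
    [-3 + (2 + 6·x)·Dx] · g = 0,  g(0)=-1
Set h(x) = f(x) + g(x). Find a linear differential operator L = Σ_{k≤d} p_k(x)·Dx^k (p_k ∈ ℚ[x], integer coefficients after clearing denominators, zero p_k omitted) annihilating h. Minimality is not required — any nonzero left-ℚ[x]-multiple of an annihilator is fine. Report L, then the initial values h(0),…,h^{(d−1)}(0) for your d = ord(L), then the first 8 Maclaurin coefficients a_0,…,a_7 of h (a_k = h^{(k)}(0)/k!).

L = (132 + 288·x) + (-73 - 384·x - 576·x^2)·Dx + (10 + 78·x + 144·x^2)·Dx^2  (order 2).
h: a_k = 3, 29/2, 265/8, 1967/48, 17599/384, 105557/3840, 1737481/46080, -14345257/645120, …
ICs: h(0) = 3, h′(0) = 29/2.

f: a_k = 4, 16, 32, 128/3, 128/3, 512/15, 1024/45, 4096/315, …
g: a_k = -1, -3/2, 9/8, -27/16, 405/128, -1701/256, 15309/1024, -72171/2048, …
Sum ⇒ L₀ = lclm(L_f,L_g) in ℚ(x)⟨Dx⟩.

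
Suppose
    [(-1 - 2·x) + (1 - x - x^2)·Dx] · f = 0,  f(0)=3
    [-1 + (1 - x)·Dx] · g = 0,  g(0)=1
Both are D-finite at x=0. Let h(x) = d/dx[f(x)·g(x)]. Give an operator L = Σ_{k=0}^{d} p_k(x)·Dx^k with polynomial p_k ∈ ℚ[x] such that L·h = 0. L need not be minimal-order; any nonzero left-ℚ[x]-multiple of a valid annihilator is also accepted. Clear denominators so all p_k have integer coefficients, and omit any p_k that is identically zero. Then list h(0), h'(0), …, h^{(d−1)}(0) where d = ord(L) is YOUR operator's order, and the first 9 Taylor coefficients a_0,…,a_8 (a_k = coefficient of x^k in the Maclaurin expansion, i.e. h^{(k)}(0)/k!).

f: a_k = 3, 3, 6, 9, 15, 24, 39, 63, 102, …
g: a_k = 1, 1, 1, 1, 1, 1, 1, 1, 1, …
h₀=f·g: eliminate ⇒ L₀, order ≤ 1·1.
Derive L from L₀ (diff closure).
L = (8 - 6·x - 12·x^2 + 12·x^4) + (-2 + 4·x + 3·x^2 - 8·x^3 + 3·x^5)·Dx  (order 1).
h: a_k = 6, 24, 63, 144, 300, 594, 1134, 2112, 3861, …
ICs: h(0) = 6.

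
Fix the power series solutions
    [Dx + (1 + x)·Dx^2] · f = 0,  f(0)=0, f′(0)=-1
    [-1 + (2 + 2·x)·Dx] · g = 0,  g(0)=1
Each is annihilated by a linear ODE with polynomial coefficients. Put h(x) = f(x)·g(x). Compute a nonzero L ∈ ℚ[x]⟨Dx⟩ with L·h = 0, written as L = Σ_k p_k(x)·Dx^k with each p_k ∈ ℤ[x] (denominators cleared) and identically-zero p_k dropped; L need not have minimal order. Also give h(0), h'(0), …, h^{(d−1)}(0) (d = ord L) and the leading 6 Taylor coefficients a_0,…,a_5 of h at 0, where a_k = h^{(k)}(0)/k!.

L = 1 + (4 + 8·x + 4·x^2)·Dx^2  (order 2).
h: a_k = 0, -1, 0, 1/24, -1/24, 71/1920, …
ICs: h(0) = 0, h′(0) = -1.

f: a_k = 0, -1, 1/2, -1/3, 1/4, -1/5, …
g: a_k = 1, 1/2, -1/8, 1/16, -5/128, 7/256, …
L₀ := L_f ⊗_s L_g (sym. prod.), ord ≤ 2.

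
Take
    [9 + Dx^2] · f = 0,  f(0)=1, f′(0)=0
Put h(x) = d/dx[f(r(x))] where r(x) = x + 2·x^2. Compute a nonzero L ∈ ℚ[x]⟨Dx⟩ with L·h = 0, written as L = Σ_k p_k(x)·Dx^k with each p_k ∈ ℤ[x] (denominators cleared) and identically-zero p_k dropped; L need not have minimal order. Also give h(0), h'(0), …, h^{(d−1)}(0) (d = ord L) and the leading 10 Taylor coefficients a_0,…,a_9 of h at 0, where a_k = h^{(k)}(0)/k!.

f: a_k = 1, 0, -9/2, 0, 27/8, 0, -81/80, 0, 729/4480, 0, …
L₀ from L_f via x↦r, Dx↦r'^{-1}Dx.
h₀' ⇒ L via d/dx closure of L₀.
L = (57 + 144·x + 864·x^2 + 2304·x^3 + 2304·x^4) + (-12 - 48·x)·Dx + (1 + 8·x + 16·x^2)·Dx^2  (order 2).
h: a_k = 0, -9, -54, -117/2, 135, 19197/40, 13419/20, -29511/560, -401679/280, -10070649/4480, …
ICs: h(0) = 0, h′(0) = -9.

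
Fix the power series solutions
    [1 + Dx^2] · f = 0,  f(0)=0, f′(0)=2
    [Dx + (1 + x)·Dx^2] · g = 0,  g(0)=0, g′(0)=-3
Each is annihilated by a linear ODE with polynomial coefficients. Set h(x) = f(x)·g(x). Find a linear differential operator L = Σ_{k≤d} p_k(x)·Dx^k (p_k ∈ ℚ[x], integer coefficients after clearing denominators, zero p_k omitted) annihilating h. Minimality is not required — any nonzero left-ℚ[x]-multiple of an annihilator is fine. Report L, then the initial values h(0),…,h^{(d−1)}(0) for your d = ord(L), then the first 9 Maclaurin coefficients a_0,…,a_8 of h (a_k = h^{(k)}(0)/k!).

L = (-3 + 6·x + 19·x^2 + 16·x^3 + 4·x^4) + (4 + 20·x + 24·x^2 + 8·x^3)·Dx + (20·x + 42·x^2 + 32·x^3 + 8·x^4)·Dx^2 + (4 + 20·x + 24·x^2 + 8·x^3)·Dx^3 + (3 + 14·x + 23·x^2 + 16·x^3 + 4·x^4)·Dx^4  (order 4).
h: a_k = 0, 0, -6, 3, -1, 1, -11/12, 31/40, -113/168, …
ICs: h(0) = 0, h′(0) = 0, h′′(0) = -12, h′′′(0) = 18.

f: a_k = 0, 2, 0, -1/3, 0, 1/60, 0, -1/2520, 0, …
g: a_k = 0, -3, 3/2, -1, 3/4, -3/5, 1/2, -3/7, 3/8, …
Product ⇒ symmetric product L₀, ord ≤ 4.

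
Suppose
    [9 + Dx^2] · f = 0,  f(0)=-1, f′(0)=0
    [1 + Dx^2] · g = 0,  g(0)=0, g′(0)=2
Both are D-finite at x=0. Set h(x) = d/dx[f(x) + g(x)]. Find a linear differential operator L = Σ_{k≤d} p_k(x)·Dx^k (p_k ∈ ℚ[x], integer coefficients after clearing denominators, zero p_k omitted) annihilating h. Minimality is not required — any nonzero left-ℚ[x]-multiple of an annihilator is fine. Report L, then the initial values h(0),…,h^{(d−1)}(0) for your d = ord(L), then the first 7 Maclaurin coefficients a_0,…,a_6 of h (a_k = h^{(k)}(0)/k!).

f: a_k = -1, 0, 9/2, 0, -27/8, 0, 81/80, …
g: a_k = 0, 2, 0, -1/3, 0, 1/60, 0, …
L₀ := lclm(L_f,L_g); ord L₀ ≤ 2+2.
h₀' ⇒ L via d/dx closure of L₀.
L = 9 + 10·Dx^2 + Dx^4  (order 4).
h: a_k = 2, 9, -1, -27/2, 1/12, 243/40, -1/360, …
ICs: h(0) = 2, h′(0) = 9, h′′(0) = -2, h′′′(0) = -81.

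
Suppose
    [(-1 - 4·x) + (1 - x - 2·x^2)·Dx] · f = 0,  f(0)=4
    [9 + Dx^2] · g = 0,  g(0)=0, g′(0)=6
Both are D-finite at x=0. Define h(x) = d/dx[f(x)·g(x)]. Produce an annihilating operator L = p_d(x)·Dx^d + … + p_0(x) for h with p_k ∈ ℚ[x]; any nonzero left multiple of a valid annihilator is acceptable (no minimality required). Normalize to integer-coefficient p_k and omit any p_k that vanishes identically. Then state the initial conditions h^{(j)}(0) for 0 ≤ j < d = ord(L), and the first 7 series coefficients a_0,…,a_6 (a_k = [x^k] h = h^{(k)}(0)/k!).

L = (-33 - 162·x - 243·x^2 + 324·x^3 + 324·x^4) + (-6 - 6·x + 108·x^2 + 144·x^3)·Dx + (5 - 14·x - 19·x^2 + 36·x^3 + 36·x^4)·Dx^2  (order 2).
h: a_k = 24, 48, 108, 336, 861, 10206/5, 47679/10, …
ICs: h(0) = 24, h′(0) = 48.

f: a_k = 4, 4, 12, 20, 44, 84, 172, …
g: a_k = 0, 6, 0, -9, 0, 81/20, 0, …
h₀=f·g: eliminate ⇒ L₀, order ≤ 1·2.
Derive L from L₀ (diff closure).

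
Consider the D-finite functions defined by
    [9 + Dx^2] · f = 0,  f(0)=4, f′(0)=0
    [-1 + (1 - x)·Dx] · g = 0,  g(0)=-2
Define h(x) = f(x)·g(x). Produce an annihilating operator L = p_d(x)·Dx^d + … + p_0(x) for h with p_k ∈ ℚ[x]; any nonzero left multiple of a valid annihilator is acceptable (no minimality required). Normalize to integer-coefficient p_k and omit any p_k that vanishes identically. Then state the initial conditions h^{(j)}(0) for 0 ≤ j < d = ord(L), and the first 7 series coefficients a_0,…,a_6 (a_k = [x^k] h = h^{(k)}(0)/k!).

L = (-9 + 9·x) + 2·Dx + (-1 + x)·Dx^2  (order 2).
h: a_k = -8, -8, 28, 28, 1, 1, 91/10, …
ICs: h(0) = -8, h′(0) = -8.

f: a_k = 4, 0, -18, 0, 27/2, 0, -81/20, …
g: a_k = -2, -2, -2, -2, -2, -2, -2, …
Product ⇒ symmetric product L₀, ord ≤ 2.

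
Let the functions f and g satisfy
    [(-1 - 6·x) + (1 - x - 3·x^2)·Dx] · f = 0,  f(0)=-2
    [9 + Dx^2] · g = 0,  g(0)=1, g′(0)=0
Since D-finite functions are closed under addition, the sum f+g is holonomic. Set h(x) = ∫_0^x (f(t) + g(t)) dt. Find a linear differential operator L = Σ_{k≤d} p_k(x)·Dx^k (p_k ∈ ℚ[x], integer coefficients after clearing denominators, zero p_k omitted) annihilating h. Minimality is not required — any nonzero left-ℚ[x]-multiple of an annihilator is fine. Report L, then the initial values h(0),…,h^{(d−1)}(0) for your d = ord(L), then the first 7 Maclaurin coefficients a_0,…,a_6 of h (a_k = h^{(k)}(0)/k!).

L = (459 + 2916·x + 1539·x^2 + 3888·x^3 + 3645·x^4 + 4374·x^5)·Dx + (-153 + 153·x + 378·x^2 - 405·x^3 + 2187·x^5 + 2187·x^6)·Dx^2 + (51 + 324·x + 171·x^2 + 432·x^3 + 405·x^4 + 486·x^5)·Dx^3 + (-17 + 17·x + 42·x^2 - 45·x^3 + 243·x^5 + 243·x^6)·Dx^4  (order 4).
h: a_k = 0, -1, -1, -25/6, -7/2, -277/40, -40/3, …
ICs: h(0) = 0, h′(0) = -1, h′′(0) = -2, h′′′(0) = -25.

f: a_k = -2, -2, -8, -14, -38, -80, -194, …
g: a_k = 1, 0, -9/2, 0, 27/8, 0, -81/80, …
L₀ := lclm(L_f,L_g); ord L₀ ≤ 1+2.
h=∫h₀ ⇒ L = L₀·Dx.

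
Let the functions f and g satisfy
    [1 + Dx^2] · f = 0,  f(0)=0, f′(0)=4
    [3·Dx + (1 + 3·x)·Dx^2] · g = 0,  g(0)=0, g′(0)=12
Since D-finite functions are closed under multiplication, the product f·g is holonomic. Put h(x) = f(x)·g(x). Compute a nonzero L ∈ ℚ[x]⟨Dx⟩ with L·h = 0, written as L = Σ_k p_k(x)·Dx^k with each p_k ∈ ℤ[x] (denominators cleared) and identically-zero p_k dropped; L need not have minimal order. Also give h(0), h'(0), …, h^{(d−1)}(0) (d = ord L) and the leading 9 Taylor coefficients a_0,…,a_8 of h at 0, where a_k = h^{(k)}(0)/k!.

L = (-203 - 222·x - 189·x^2 + 432·x^3 + 324·x^4) + (-84 - 108·x + 648·x^2 + 648·x^3)·Dx + (-208 - 228·x - 54·x^2 + 864·x^3 + 648·x^4)·Dx^2 + (-84 - 108·x + 648·x^2 + 648·x^3)·Dx^3 + (-5 - 6·x + 135·x^2 + 432·x^3 + 324·x^4)·Dx^4  (order 4).
h: a_k = 0, 0, 48, -72, 136, -312, 754, -9453/5, 511397/105, …
ICs: h(0) = 0, h′(0) = 0, h′′(0) = 96, h′′′(0) = -432.

f: a_k = 0, 4, 0, -2/3, 0, 1/30, 0, -1/1260, 0, …
g: a_k = 0, 12, -18, 36, -81, 972/5, -486, 8748/7, -6561/2, …
L₀ := L_f ⊗_s L_g (sym. prod.), ord ≤ 4.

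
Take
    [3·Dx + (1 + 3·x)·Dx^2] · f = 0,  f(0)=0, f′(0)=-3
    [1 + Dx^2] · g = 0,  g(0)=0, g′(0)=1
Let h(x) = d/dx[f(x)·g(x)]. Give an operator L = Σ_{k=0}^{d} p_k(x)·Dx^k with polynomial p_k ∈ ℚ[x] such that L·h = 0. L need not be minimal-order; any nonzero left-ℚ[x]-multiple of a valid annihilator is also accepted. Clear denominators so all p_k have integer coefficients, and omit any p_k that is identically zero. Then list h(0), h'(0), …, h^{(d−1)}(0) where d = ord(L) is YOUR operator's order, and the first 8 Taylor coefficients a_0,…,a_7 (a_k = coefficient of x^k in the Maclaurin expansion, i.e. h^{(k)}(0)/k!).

L = (-8897 - 1764·x - 7722·x^2 - 14364·x^3 - 7533·x^4 + 5832·x^5 + 2916·x^6) + (-3432 - 13248·x - 12420·x^2 - 8100·x^3 + 9720·x^4 + 5832·x^5)·Dx + (-9100 - 3204·x - 11070·x^2 - 17064·x^3 - 6318·x^4 + 11664·x^5 + 5832·x^6)·Dx^2 + (-3432 - 13248·x - 12420·x^2 - 8100·x^3 + 9720·x^4 + 5832·x^5)·Dx^3 + (-203 - 1440·x - 3348·x^2 - 2700·x^3 + 1215·x^4 + 5832·x^5 + 2916·x^6)·Dx^4  (order 4).
h: a_k = 0, -6, 27/2, -34, 195/2, -1131/4, 66171/80, -511397/210, …
ICs: h(0) = 0, h′(0) = -6, h′′(0) = 27, h′′′(0) = -204.

f: a_k = 0, -3, 9/2, -9, 81/4, -243/5, 243/2, -2187/7, …
g: a_k = 0, 1, 0, -1/6, 0, 1/120, 0, -1/5040, …
Sym-product of L_f,L_g gives L₀ (≤ ord 4).
h₀' ⇒ L via d/dx closure of L₀.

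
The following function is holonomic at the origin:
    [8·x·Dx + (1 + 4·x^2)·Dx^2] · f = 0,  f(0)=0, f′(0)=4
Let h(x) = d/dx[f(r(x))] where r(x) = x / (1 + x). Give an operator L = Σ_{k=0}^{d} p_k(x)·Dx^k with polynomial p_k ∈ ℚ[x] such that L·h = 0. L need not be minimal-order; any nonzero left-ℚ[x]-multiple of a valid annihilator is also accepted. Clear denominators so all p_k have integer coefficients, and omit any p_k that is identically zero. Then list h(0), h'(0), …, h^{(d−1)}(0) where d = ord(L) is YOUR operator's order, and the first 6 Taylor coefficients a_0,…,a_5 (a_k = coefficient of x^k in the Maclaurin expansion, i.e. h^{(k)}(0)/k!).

L = (2 + 10·x) + (1 + 2·x + 5·x^2)·Dx  (order 1).
h: a_k = 4, -8, -4, 48, -76, -88, …
ICs: h(0) = 4.

f: a_k = 0, 4, 0, -16/3, 0, 64/5, …
L₀ from L_f via x↦r, Dx↦r'^{-1}Dx.
Derive L from L₀ (diff closure).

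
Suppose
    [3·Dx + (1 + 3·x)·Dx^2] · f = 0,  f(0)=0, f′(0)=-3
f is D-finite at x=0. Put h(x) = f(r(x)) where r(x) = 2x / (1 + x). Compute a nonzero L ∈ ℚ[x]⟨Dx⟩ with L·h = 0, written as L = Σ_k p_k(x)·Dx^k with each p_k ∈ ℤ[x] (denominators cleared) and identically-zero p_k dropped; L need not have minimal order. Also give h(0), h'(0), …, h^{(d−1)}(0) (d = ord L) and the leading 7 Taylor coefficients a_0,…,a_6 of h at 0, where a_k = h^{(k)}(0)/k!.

f: a_k = 0, -3, 9/2, -9, 81/4, -243/5, 243/2, …
Substitute x→r, Dx→(1/r')Dx; clear ⇒ L₀.
L = (8 + 14·x)·Dx + (1 + 8·x + 7·x^2)·Dx^2  (order 2).
h: a_k = 0, -6, 24, -114, 600, -16806/5, 19608, …
ICs: h(0) = 0, h′(0) = -6.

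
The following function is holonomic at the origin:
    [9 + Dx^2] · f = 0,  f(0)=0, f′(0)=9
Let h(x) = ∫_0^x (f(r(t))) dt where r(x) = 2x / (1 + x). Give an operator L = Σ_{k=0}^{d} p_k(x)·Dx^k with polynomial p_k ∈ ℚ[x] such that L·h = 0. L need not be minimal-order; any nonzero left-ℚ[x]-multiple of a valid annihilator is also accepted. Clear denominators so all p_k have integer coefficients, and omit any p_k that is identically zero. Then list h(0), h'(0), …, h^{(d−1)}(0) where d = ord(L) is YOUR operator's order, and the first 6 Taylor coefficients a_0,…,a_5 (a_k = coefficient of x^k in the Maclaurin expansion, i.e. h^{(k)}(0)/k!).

f: a_k = 0, 9, 0, -27/2, 0, 243/40, …
L₀ from L_f via x↦r, Dx↦r'^{-1}Dx.
h=∫h₀ ⇒ L = L₀·Dx.
L = 36·Dx + (2 + 6·x + 6·x^2 + 2·x^3)·Dx^2 + (1 + 4·x + 6·x^2 + 4·x^3 + x^4)·Dx^3  (order 3).
h: a_k = 0, 0, 9, -6, -45/2, 306/5, …
ICs: h(0) = 0, h′(0) = 0, h′′(0) = 18.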